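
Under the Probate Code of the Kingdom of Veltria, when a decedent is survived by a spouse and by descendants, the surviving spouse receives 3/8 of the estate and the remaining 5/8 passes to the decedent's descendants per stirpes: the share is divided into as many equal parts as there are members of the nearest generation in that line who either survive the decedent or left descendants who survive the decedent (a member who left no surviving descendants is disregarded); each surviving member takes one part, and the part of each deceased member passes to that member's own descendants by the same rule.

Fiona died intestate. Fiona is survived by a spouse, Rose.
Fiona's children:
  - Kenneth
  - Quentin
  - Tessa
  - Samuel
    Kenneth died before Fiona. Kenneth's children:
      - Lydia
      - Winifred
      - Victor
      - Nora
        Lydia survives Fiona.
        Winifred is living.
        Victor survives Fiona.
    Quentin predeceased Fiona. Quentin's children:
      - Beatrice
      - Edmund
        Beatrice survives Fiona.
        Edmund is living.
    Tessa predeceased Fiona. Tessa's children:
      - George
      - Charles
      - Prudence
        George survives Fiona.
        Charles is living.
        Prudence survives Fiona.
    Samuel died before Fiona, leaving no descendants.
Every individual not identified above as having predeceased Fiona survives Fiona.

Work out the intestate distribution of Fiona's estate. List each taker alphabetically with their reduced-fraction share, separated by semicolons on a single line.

Rose, as surviving spouse, takes 3/8.
The remaining 5/8 passes to Fiona's descendants per stirpes.
Samuel left no surviving issue, so that branch lapses and is disregarded.
The 5/8 is divided into 3 equal shares of 5/24 among Kenneth, Quentin, Tessa.
Kenneth predeceased; the 5/24 allotted to Kenneth's branch passes to Kenneth's issue by representation.
The 5/24 is divided into 4 equal shares of 5/96 among Lydia, Winifred, Victor, Nora.
Lydia is living and takes 5/96.
Winifred is living and takes 5/96.
Victor is living and takes 5/96.
Nora is living and takes 5/96.
Quentin predeceased; the 5/24 allotted to Quentin's branch passes to Quentin's issue by representation.
The 5/24 is divided into 2 equal shares of 5/48 among Beatrice, Edmund.
Beatrice is living and takes 5/48.
Edmund is living and takes 5/48.
Tessa predeceased; the 5/24 allotted to Tessa's branch passes to Tessa's issue by representation.
The 5/24 is divided into 3 equal shares of 5/72 among George, Charles, Prudence.
George is living and takes 5/72.
Charles is living and takes 5/72.
Prudence is living and takes 5/72.

Beatrice 5/48; Charles 5/72; Edmund 5/48; George 5/72; Lydia 5/96; Nora 5/96; Prudence 5/72; Rose 3/8; Victor 5/96; Winifred 5/96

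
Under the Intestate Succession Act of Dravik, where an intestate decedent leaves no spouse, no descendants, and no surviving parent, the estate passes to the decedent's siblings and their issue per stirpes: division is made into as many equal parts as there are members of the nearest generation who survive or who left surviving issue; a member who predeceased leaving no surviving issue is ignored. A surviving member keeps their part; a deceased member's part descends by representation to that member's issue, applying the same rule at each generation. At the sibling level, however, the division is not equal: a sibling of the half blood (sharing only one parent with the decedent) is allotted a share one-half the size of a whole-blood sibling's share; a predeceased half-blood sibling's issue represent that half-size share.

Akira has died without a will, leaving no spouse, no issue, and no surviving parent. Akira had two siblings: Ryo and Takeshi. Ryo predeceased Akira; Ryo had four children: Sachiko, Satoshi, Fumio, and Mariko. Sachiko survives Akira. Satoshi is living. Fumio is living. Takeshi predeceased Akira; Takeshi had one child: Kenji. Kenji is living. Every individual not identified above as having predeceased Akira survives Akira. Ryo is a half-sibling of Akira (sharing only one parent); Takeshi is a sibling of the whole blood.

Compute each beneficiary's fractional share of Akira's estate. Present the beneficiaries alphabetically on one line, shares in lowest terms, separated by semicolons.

No spouse, descendants, or parent survives, so the estate passes to Akira's siblings per stirpes.
Half-blood siblings count for one-half the weight of whole-blood siblings at the initial division.
Dividing 1 in proportion to weights (total weight 3/2): Ryo (weight 1/2) → 1/3; Takeshi (weight 1) → 2/3.
Ryo predeceased; the 1/3 allotted to Ryo's branch passes to Ryo's issue by representation.
The 1/3 is divided into 4 equal shares of 1/12 among Sachiko, Satoshi, Fumio, Mariko.
Sachiko is living and takes 1/12.
Satoshi is living and takes 1/12.
Fumio is living and takes 1/12.
Mariko is living and takes 1/12.
Takeshi predeceased; the 2/3 allotted to Takeshi's branch passes to Takeshi's issue by representation.
Kenji is the sole taker at this level and receives the full 2/3.

Fumio 1/12; Kenji 2/3; Mariko 1/12; Sachiko 1/12; Satoshi 1/12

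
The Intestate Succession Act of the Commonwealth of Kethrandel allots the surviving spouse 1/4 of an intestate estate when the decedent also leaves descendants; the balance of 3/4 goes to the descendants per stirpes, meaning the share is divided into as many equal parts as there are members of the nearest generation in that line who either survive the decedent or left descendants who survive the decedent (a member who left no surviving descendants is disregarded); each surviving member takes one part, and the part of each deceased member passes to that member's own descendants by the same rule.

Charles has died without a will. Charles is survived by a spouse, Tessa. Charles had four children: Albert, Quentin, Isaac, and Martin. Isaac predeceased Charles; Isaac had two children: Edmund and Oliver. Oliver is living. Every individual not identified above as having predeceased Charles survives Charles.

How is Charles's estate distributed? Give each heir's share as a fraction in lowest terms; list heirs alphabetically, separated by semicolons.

Tessa, as surviving spouse, takes 1/4.
The remaining 3/4 passes to Charles's descendants per stirpes.
The 3/4 is divided into 4 equal shares of 3/16 among Albert, Quentin, Isaac, Martin.
Albert is living and takes 3/16.
Quentin is living and takes 3/16.
Isaac predeceased; the 3/16 allotted to Isaac's branch passes to Isaac's issue by representation.
The 3/16 is divided into 2 equal shares of 3/32 among Edmund, Oliver.
Edmund is living and takes 3/32.
Oliver is living and takes 3/32.
Martin is living and takes 3/16.

Albert 3/16; Edmund 3/32; Martin 3/16; Oliver 3/32; Quentin 3/16; Tessa 1/4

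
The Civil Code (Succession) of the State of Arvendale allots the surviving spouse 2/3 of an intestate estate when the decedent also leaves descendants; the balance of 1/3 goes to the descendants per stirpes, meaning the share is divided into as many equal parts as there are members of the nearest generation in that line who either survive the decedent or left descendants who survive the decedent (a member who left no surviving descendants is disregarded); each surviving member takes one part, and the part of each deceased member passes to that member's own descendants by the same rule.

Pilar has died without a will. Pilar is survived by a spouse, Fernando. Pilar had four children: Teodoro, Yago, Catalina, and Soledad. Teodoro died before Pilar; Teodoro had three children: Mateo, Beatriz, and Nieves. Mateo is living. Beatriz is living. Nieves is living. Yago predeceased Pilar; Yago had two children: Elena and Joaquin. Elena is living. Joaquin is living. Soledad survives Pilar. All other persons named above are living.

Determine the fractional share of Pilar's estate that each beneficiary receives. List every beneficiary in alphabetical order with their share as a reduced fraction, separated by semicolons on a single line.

Fernando, as surviving spouse, takes 2/3.
The remaining 1/3 passes to Pilar's descendants per stirpes.
The 1/3 is divided into 4 equal shares of 1/12 among Teodoro, Yago, Catalina, Soledad.
Teodoro predeceased; the 1/12 allotted to Teodoro's branch passes to Teodoro's issue by representation.
The 1/12 is divided into 3 equal shares of 1/36 among Mateo, Beatriz, Nieves.
Mateo is living and takes 1/36.
Beatriz is living and takes 1/36.
Nieves is living and takes 1/36.
Yago predeceased; the 1/12 allotted to Yago's branch passes to Yago's issue by representation.
The 1/12 is divided into 2 equal shares of 1/24 among Elena, Joaquin.
Elena is living and takes 1/24.
Joaquin is living and takes 1/24.
Catalina is living and takes 1/12.
Soledad is living and takes 1/12.

Beatriz 1/36; Catalina 1/12; Elena 1/24; Fernando 2/3; Joaquin 1/24; Mateo 1/36; Nieves 1/36; Soledad 1/12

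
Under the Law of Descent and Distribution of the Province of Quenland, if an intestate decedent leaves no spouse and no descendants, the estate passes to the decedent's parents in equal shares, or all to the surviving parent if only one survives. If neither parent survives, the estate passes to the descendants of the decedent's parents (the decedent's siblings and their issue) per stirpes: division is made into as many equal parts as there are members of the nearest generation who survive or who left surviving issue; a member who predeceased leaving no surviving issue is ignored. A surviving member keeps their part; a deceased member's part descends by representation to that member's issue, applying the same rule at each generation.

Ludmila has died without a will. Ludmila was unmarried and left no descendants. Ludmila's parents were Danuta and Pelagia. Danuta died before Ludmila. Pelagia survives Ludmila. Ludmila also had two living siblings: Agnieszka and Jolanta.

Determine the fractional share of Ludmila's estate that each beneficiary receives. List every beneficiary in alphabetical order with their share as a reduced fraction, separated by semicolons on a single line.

Only one parent, Pelagia, survives, so Pelagia takes the entire estate. The siblings take nothing because a surviving parent has priority.

Pelagia 1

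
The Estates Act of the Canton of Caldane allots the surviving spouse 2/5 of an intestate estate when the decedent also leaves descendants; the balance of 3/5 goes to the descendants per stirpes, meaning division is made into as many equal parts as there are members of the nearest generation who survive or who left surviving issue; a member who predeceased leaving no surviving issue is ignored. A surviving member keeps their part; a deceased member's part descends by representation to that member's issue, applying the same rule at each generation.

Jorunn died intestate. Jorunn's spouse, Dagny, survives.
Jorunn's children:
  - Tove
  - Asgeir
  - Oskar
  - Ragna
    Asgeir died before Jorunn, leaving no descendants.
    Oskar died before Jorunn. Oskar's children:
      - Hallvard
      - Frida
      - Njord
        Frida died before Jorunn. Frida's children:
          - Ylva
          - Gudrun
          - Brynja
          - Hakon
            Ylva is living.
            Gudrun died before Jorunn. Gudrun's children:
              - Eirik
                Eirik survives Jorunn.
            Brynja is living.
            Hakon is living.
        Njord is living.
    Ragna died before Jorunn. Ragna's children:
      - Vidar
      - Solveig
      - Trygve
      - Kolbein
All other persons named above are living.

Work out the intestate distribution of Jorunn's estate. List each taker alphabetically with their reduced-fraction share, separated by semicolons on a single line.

Brynja 1/60; Dagny 2/5; Eirik 1/60; Hakon 1/60; Hallvard 1/15; Kolbein 1/20; Njord 1/15; Solveig 1/20; Tove 1/5; Trygve 1/20; Vidar 1/20; Ylva 1/60

Dagny, as surviving spouse, takes 2/5.
The remaining 3/5 passes to Jorunn's descendants per stirpes.
Asgeir left no surviving issue, so that branch lapses and is disregarded.
The 3/5 is divided into 3 equal shares of 1/5 among Tove, Oskar, Ragna.
Tove is living and takes 1/5.
Oskar predeceased; the 1/5 allotted to Oskar's branch passes to Oskar's issue by representation.
The 1/5 is divided into 3 equal shares of 1/15 among Hallvard, Frida, Njord.
Hallvard is living and takes 1/15.
Frida predeceased; the 1/15 allotted to Frida's branch passes to Frida's issue by representation.
The 1/15 is divided into 4 equal shares of 1/60 among Ylva, Gudrun, Brynja, Hakon.
Ylva is living and takes 1/60.
Gudrun predeceased; the 1/60 allotted to Gudrun's branch passes to Gudrun's issue by representation.
Eirik is the sole taker at this level and receives the full 1/60.
Brynja is living and takes 1/60.
Hakon is living and takes 1/60.
Njord is living and takes 1/15.
Ragna predeceased; the 1/5 allotted to Ragna's branch passes to Ragna's issue by representation.
The 1/5 is divided into 4 equal shares of 1/20 among Vidar, Solveig, Trygve, Kolbein.
Vidar is living and takes 1/20.
Solveig is living and takes 1/20.
Trygve is living and takes 1/20.
Kolbein is living and takes 1/20.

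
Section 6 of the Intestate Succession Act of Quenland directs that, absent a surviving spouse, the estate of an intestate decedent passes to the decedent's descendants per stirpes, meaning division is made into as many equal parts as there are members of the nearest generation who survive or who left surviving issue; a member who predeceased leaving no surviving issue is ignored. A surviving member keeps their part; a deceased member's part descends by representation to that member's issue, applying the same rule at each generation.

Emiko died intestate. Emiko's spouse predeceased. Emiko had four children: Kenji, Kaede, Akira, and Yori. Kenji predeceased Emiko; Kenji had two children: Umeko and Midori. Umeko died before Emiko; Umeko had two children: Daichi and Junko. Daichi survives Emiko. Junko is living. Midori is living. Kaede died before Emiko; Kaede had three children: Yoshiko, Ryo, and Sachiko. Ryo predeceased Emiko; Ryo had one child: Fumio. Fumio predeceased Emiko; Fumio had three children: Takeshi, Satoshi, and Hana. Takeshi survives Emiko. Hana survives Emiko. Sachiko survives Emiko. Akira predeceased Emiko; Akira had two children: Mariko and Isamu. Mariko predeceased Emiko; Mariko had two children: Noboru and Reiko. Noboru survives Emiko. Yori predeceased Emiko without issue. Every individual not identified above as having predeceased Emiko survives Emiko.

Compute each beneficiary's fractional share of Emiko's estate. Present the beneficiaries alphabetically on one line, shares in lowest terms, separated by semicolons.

There is no surviving spouse, so the entire estate passes to Emiko's descendants per stirpes.
Yori left no surviving issue, so that branch lapses and is disregarded.
The estate is divided into 3 equal shares of 1/3 among Kenji, Kaede, Akira.
Kenji predeceased; the 1/3 allotted to Kenji's branch passes to Kenji's issue by representation.
The 1/3 is divided into 2 equal shares of 1/6 among Umeko, Midori.
Umeko predeceased; the 1/6 allotted to Umeko's branch passes to Umeko's issue by representation.
The 1/6 is divided into 2 equal shares of 1/12 among Daichi, Junko.
Daichi is living and takes 1/12.
Junko is living and takes 1/12.
Midori is living and takes 1/6.
Kaede predeceased; the 1/3 allotted to Kaede's branch passes to Kaede's issue by representation.
The 1/3 is divided into 3 equal shares of 1/9 among Yoshiko, Ryo, Sachiko.
Yoshiko is living and takes 1/9.
Ryo predeceased; the 1/9 allotted to Ryo's branch passes to Ryo's issue by representation.
Fumio's line is the sole branch at this level, so the full 1/9 passes to Fumio's issue by representation.
The 1/9 is divided into 3 equal shares of 1/27 among Takeshi, Satoshi, Hana.
Takeshi is living and takes 1/27.
Satoshi is living and takes 1/27.
Hana is living and takes 1/27.
Sachiko is living and takes 1/9.
Akira predeceased; the 1/3 allotted to Akira's branch passes to Akira's issue by representation.
The 1/3 is divided into 2 equal shares of 1/6 among Mariko, Isamu.
Mariko predeceased; the 1/6 allotted to Mariko's branch passes to Mariko's issue by representation.
The 1/6 is divided into 2 equal shares of 1/12 among Noboru, Reiko.
Noboru is living and takes 1/12.
Reiko is living and takes 1/12.
Isamu is living and takes 1/6.

Daichi 1/12; Hana 1/27; Isamu 1/6; Junko 1/12; Midori 1/6; Noboru 1/12; Reiko 1/12; Sachiko 1/9; Satoshi 1/27; Takeshi 1/27; Yoshiko 1/9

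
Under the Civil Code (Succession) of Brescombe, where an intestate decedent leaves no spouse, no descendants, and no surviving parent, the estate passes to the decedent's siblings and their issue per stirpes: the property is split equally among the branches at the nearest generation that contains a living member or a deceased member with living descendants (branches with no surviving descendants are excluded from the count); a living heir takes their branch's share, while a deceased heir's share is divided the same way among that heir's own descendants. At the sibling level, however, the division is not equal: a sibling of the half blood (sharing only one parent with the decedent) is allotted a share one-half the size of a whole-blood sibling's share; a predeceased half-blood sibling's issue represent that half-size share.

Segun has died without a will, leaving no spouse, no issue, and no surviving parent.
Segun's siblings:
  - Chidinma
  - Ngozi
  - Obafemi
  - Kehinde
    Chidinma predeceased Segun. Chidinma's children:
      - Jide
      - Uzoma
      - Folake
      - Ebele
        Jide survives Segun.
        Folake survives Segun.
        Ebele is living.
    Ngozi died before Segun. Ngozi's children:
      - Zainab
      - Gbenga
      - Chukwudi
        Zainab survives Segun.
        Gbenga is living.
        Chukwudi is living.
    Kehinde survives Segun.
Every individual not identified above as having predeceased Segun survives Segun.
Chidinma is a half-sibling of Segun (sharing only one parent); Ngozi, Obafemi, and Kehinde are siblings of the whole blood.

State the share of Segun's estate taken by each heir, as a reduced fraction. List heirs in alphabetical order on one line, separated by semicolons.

No spouse, descendants, or parent survives, so the estate passes to Segun's siblings per stirpes.
Half-blood siblings count for one-half the weight of whole-blood siblings at the initial division.
Dividing 1 in proportion to weights (total weight 7/2): Chidinma (weight 1/2) → 1/7; Ngozi (weight 1) → 2/7; Obafemi (weight 1) → 2/7; Kehinde (weight 1) → 2/7.
Chidinma predeceased; the 1/7 allotted to Chidinma's branch passes to Chidinma's issue by representation.
The 1/7 is divided into 4 equal shares of 1/28 among Jide, Uzoma, Folake, Ebele.
Jide is living and takes 1/28.
Uzoma is living and takes 1/28.
Folake is living and takes 1/28.
Ebele is living and takes 1/28.
Ngozi predeceased; the 2/7 allotted to Ngozi's branch passes to Ngozi's issue by representation.
The 2/7 is divided into 3 equal shares of 2/21 among Zainab, Gbenga, Chukwudi.
Zainab is living and takes 2/21.
Gbenga is living and takes 2/21.
Chukwudi is living and takes 2/21.
Obafemi is living and takes 2/7.
Kehinde is living and takes 2/7.

Chukwudi 2/21; Ebele 1/28; Folake 1/28; Gbenga 2/21; Jide 1/28; Kehinde 2/7; Obafemi 2/7; Uzoma 1/28; Zainab 2/21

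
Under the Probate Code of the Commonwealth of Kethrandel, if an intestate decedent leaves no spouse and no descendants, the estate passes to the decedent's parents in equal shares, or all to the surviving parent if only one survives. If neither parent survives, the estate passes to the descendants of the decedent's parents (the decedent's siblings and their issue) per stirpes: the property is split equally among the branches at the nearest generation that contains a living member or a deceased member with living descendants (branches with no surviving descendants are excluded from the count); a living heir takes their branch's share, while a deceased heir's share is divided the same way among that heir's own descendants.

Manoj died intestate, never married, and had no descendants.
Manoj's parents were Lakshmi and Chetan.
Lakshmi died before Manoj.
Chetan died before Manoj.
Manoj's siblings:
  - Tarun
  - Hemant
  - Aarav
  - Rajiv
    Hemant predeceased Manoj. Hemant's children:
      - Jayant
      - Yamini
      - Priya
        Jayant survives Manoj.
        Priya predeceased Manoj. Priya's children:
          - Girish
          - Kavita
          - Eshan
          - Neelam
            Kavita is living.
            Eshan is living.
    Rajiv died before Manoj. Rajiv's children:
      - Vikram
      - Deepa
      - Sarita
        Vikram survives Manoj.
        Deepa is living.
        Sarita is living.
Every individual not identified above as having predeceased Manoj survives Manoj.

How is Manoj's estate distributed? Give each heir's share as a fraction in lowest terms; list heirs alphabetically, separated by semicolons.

Neither parent survives and there are no descendants, so the estate passes to Manoj's siblings and their issue per stirpes.
The estate is divided into 4 equal shares of 1/4 among Tarun, Hemant, Aarav, Rajiv.
Tarun is living and takes 1/4.
Hemant predeceased; the 1/4 allotted to Hemant's branch passes to Hemant's issue by representation.
The 1/4 is divided into 3 equal shares of 1/12 among Jayant, Yamini, Priya.
Jayant is living and takes 1/12.
Yamini is living and takes 1/12.
Priya predeceased; the 1/12 allotted to Priya's branch passes to Priya's issue by representation.
The 1/12 is divided into 4 equal shares of 1/48 among Girish, Kavita, Eshan, Neelam.
Girish is living and takes 1/48.
Kavita is living and takes 1/48.
Eshan is living and takes 1/48.
Neelam is living and takes 1/48.
Aarav is living and takes 1/4.
Rajiv predeceased; the 1/4 allotted to Rajiv's branch passes to Rajiv's issue by representation.
The 1/4 is divided into 3 equal shares of 1/12 among Vikram, Deepa, Sarita.
Vikram is living and takes 1/12.
Deepa is living and takes 1/12.
Sarita is living and takes 1/12.

Aarav 1/4; Deepa 1/12; Eshan 1/48; Girish 1/48; Jayant 1/12; Kavita 1/48; Neelam 1/48; Sarita 1/12; Tarun 1/4; Vikram 1/12; Yamini 1/12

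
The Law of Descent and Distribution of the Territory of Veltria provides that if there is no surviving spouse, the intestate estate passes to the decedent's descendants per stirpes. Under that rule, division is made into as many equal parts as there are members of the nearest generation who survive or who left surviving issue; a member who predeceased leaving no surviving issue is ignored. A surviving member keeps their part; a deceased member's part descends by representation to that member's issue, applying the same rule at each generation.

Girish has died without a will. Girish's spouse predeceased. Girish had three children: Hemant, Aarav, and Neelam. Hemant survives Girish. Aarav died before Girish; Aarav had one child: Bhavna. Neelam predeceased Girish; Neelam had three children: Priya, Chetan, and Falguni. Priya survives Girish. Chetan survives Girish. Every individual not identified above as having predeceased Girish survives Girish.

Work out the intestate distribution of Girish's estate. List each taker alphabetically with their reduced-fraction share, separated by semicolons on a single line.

Bhavna 1/3; Chetan 1/9; Falguni 1/9; Hemant 1/3; Priya 1/9

There is no surviving spouse, so the entire estate passes to Girish's descendants per stirpes.
The estate is divided into 3 equal shares of 1/3 among Hemant, Aarav, Neelam.
Hemant is living and takes 1/3.
Aarav predeceased; the 1/3 allotted to Aarav's branch passes to Aarav's issue by representation.
Bhavna is the sole taker at this level and receives the full 1/3.
Neelam predeceased; the 1/3 allotted to Neelam's branch passes to Neelam's issue by representation.
The 1/3 is divided into 3 equal shares of 1/9 among Priya, Chetan, Falguni.
Priya is living and takes 1/9.
Chetan is living and takes 1/9.
Falguni is living and takes 1/9.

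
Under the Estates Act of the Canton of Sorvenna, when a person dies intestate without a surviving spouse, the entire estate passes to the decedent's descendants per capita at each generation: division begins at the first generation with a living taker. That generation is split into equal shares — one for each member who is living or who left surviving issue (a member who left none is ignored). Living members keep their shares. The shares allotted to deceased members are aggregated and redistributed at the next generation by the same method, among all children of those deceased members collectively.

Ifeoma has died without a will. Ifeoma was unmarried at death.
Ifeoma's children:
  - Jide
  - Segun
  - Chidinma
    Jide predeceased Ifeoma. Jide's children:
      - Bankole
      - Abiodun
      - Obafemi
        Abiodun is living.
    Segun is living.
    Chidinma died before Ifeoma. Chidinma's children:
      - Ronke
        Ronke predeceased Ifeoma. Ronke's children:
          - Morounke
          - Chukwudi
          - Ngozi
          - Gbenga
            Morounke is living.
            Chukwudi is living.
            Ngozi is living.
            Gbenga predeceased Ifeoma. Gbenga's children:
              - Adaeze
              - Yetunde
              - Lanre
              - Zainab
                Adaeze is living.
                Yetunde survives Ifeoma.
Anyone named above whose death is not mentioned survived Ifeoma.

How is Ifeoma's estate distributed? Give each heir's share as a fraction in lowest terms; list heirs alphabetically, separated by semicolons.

There is no surviving spouse, so the entire estate passes to Ifeoma's descendants per capita at each generation.
At generation 1 (Jide, Segun, Chidinma) there are 3 shares of (1)/3 = 1/3 each.
Living: Segun — each takes 1/3.
Deceased: Jide and Chidinma. Their combined 2/3 is pooled and carried to generation 2.
At generation 2 (Bankole, Abiodun, Obafemi, Ronke) there are 4 shares of (2/3)/4 = 1/6 each.
Living: Bankole, Abiodun, and Obafemi — each takes 1/6.
Deceased: Ronke. That 1/6 share is carried to generation 3.
At generation 3 (Morounke, Chukwudi, Ngozi, Gbenga) there are 4 shares of (1/6)/4 = 1/24 each.
Living: Morounke, Chukwudi, and Ngozi — each takes 1/24.
Deceased: Gbenga. That 1/24 share is carried to generation 4.
At generation 4 (Adaeze, Yetunde, Lanre, Zainab) there are 4 shares of (1/24)/4 = 1/96 each.
Living: Adaeze, Yetunde, Lanre, and Zainab — each takes 1/96.

Abiodun 1/6; Adaeze 1/96; Bankole 1/6; Chukwudi 1/24; Lanre 1/96; Morounke 1/24; Ngozi 1/24; Obafemi 1/6; Segun 1/3; Yetunde 1/96; Zainab 1/96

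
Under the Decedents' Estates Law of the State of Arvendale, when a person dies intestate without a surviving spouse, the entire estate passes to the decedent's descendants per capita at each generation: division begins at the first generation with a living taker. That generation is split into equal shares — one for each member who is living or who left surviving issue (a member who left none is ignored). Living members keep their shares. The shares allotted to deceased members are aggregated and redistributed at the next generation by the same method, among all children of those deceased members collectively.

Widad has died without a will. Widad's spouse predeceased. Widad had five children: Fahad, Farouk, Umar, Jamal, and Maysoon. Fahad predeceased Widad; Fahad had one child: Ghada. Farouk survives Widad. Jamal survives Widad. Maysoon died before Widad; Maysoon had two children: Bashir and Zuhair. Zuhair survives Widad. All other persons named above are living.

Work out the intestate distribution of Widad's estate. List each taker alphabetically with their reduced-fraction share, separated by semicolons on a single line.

There is no surviving spouse, so the entire estate passes to Widad's descendants per capita at each generation.
At generation 1 (Fahad, Farouk, Umar, Jamal, Maysoon) there are 5 shares of (1)/5 = 1/5 each.
Living: Farouk, Umar, and Jamal — each takes 1/5.
Deceased: Fahad and Maysoon. Their combined 2/5 is pooled and carried to generation 2.
At generation 2 (Ghada, Bashir, Zuhair) there are 3 shares of (2/5)/3 = 2/15 each.
Living: Ghada, Bashir, and Zuhair — each takes 2/15.

Bashir 2/15; Farouk 1/5; Ghada 2/15; Jamal 1/5; Umar 1/5; Zuhair 2/15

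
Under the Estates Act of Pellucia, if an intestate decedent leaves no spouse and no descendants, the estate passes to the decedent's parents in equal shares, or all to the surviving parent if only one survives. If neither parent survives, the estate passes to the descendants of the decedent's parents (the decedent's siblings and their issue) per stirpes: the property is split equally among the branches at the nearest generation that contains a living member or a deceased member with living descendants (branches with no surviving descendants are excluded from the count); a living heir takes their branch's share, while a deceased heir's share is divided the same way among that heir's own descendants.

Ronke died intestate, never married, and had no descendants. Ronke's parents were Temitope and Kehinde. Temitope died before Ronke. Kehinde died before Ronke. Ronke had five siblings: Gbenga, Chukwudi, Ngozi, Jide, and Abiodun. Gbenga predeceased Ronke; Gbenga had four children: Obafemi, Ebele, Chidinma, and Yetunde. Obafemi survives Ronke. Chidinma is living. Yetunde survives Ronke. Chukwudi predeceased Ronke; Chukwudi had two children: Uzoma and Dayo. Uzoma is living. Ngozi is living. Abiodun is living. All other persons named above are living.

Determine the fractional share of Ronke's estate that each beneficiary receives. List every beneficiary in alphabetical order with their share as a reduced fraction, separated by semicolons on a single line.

Neither parent survives and there are no descendants, so the estate passes to Ronke's siblings and their issue per stirpes.
The estate is divided into 5 equal shares of 1/5 among Gbenga, Chukwudi, Ngozi, Jide, Abiodun.
Gbenga predeceased; the 1/5 allotted to Gbenga's branch passes to Gbenga's issue by representation.
The 1/5 is divided into 4 equal shares of 1/20 among Obafemi, Ebele, Chidinma, Yetunde.
Obafemi is living and takes 1/20.
Ebele is living and takes 1/20.
Chidinma is living and takes 1/20.
Yetunde is living and takes 1/20.
Chukwudi predeceased; the 1/5 allotted to Chukwudi's branch passes to Chukwudi's issue by representation.
The 1/5 is divided into 2 equal shares of 1/10 among Uzoma, Dayo.
Uzoma is living and takes 1/10.
Dayo is living and takes 1/10.
Ngozi is living and takes 1/5.
Jide is living and takes 1/5.
Abiodun is living and takes 1/5.

Abiodun 1/5; Chidinma 1/20; Dayo 1/10; Ebele 1/20; Jide 1/5; Ngozi 1/5; Obafemi 1/20; Uzoma 1/10; Yetunde 1/20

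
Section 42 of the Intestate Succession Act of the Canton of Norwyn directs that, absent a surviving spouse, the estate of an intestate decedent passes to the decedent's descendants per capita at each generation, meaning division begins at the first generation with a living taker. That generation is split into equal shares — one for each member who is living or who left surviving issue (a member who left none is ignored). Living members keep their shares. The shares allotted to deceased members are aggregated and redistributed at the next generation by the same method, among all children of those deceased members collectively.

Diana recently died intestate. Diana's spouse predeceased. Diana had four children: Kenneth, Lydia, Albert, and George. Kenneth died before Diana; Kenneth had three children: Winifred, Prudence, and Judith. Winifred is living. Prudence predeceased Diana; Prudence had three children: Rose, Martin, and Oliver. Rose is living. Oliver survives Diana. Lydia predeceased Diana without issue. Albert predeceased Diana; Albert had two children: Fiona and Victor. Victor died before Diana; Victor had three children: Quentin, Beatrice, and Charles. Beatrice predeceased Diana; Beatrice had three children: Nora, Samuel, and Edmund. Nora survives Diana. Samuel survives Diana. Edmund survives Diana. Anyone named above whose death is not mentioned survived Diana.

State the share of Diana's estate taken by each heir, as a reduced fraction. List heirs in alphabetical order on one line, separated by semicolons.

There is no surviving spouse, so the entire estate passes to Diana's descendants per capita at each generation.
At generation 1 (Kenneth, Albert, George) there are 3 shares of (1)/3 = 1/3 each.
Living: George — each takes 1/3.
Deceased: Kenneth and Albert. Their combined 2/3 is pooled and carried to generation 2.
At generation 2 (Winifred, Prudence, Judith, Fiona, Victor) there are 5 shares of (2/3)/5 = 2/15 each.
Living: Winifred, Judith, and Fiona — each takes 2/15.
Deceased: Prudence and Victor. Their combined 4/15 is pooled and carried to generation 3.
At generation 3 (Rose, Martin, Oliver, Quentin, Beatrice, Charles) there are 6 shares of (4/15)/6 = 2/45 each.
Living: Rose, Martin, Oliver, Quentin, and Charles — each takes 2/45.
Deceased: Beatrice. That 2/45 share is carried to generation 4.
At generation 4 (Nora, Samuel, Edmund) there are 3 shares of (2/45)/3 = 2/135 each.
Living: Nora, Samuel, and Edmund — each takes 2/135.

Charles 2/45; Edmund 2/135; Fiona 2/15; George 1/3; Judith 2/15; Martin 2/45; Nora 2/135; Oliver 2/45; Quentin 2/45; Rose 2/45; Samuel 2/135; Winifred 2/15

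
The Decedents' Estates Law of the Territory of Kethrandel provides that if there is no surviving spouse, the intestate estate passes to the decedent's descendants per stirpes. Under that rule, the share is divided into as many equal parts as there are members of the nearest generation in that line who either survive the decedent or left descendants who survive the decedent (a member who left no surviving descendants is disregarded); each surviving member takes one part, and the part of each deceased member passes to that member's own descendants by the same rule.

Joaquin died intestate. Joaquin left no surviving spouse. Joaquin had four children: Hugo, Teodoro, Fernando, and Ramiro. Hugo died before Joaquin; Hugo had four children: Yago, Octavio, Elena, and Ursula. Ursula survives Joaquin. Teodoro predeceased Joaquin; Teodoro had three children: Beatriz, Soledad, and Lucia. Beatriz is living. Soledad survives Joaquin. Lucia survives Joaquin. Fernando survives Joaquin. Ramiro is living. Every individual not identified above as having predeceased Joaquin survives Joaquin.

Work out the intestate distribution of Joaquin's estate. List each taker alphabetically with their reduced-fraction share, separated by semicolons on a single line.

There is no surviving spouse, so the entire estate passes to Joaquin's descendants per stirpes.
The estate is divided into 4 equal shares of 1/4 among Hugo, Teodoro, Fernando, Ramiro.
Hugo predeceased; the 1/4 allotted to Hugo's branch passes to Hugo's issue by representation.
The 1/4 is divided into 4 equal shares of 1/16 among Yago, Octavio, Elena, Ursula.
Yago is living and takes 1/16.
Octavio is living and takes 1/16.
Elena is living and takes 1/16.
Ursula is living and takes 1/16.
Teodoro predeceased; the 1/4 allotted to Teodoro's branch passes to Teodoro's issue by representation.
The 1/4 is divided into 3 equal shares of 1/12 among Beatriz, Soledad, Lucia.
Beatriz is living and takes 1/12.
Soledad is living and takes 1/12.
Lucia is living and takes 1/12.
Fernando is living and takes 1/4.
Ramiro is living and takes 1/4.

Beatriz 1/12; Elena 1/16; Fernando 1/4; Lucia 1/12; Octavio 1/16; Ramiro 1/4; Soledad 1/12; Ursula 1/16; Yago 1/16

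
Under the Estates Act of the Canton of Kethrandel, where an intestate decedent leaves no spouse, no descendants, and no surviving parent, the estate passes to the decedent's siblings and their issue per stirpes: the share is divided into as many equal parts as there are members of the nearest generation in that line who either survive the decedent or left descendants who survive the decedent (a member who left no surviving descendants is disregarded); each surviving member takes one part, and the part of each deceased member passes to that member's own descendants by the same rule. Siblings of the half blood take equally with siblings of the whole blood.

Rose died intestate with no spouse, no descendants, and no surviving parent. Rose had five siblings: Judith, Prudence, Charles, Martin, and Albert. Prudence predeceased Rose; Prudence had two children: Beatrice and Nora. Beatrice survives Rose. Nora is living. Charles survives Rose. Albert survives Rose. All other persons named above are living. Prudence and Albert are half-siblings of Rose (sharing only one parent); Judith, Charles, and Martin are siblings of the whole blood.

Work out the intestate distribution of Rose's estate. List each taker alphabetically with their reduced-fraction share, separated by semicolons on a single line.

No spouse, descendants, or parent survives, so the estate passes to Rose's siblings per stirpes.
Half-blood and whole-blood siblings take equally under the stated rule.
The estate is divided into 5 equal shares of 1/5 among Judith, Prudence, Charles, Martin, Albert.
Judith is living and takes 1/5.
Prudence predeceased; the 1/5 allotted to Prudence's branch passes to Prudence's issue by representation.
The 1/5 is divided into 2 equal shares of 1/10 among Beatrice, Nora.
Beatrice is living and takes 1/10.
Nora is living and takes 1/10.
Charles is living and takes 1/5.
Martin is living and takes 1/5.
Albert is living and takes 1/5.

Albert 1/5; Beatrice 1/10; Charles 1/5; Judith 1/5; Martin 1/5; Nora 1/10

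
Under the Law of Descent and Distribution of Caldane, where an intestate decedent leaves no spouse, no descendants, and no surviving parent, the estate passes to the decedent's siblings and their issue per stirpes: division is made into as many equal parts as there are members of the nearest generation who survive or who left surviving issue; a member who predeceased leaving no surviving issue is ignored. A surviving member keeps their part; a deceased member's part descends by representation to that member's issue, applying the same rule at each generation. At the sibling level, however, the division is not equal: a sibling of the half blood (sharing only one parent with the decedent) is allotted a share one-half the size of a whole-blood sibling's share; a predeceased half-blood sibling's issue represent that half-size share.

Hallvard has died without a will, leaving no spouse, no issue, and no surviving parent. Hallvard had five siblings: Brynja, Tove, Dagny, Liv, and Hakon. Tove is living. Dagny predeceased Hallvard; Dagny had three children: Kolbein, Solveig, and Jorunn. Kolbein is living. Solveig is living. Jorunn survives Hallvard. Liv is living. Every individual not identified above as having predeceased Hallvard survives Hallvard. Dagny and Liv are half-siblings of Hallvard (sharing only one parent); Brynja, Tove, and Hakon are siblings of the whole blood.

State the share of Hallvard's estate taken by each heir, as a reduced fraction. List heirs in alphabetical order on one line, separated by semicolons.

Brynja 1/4; Hakon 1/4; Jorunn 1/24; Kolbein 1/24; Liv 1/8; Solveig 1/24; Tove 1/4

No spouse, descendants, or parent survives, so the estate passes to Hallvard's siblings per stirpes.
Half-blood siblings count for one-half the weight of whole-blood siblings at the initial division.
Dividing 1 in proportion to weights (total weight 4): Brynja (weight 1) → 1/4; Tove (weight 1) → 1/4; Dagny (weight 1/2) → 1/8; Liv (weight 1/2) → 1/8; Hakon (weight 1) → 1/4.
Brynja is living and takes 1/4.
Tove is living and takes 1/4.
Dagny predeceased; the 1/8 allotted to Dagny's branch passes to Dagny's issue by representation.
The 1/8 is divided into 3 equal shares of 1/24 among Kolbein, Solveig, Jorunn.
Kolbein is living and takes 1/24.
Solveig is living and takes 1/24.
Jorunn is living and takes 1/24.
Liv is living and takes 1/8.
Hakon is living and takes 1/4.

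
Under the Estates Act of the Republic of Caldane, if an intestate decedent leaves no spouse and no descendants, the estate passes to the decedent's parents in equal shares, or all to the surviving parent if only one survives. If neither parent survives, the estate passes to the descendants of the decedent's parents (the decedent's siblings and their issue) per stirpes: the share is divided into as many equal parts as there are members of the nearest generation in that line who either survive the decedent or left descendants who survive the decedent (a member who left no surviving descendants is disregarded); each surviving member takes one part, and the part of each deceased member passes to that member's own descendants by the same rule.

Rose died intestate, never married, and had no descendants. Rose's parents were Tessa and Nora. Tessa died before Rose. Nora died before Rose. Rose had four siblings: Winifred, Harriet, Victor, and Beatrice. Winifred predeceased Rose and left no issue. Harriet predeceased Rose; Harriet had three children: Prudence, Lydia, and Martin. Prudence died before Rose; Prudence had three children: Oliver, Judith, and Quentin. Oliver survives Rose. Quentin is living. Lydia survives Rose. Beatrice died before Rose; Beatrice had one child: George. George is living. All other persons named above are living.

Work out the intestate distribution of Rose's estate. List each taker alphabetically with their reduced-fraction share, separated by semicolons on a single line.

Neither parent survives and there are no descendants, so the estate passes to Rose's siblings and their issue per stirpes.
Winifred left no surviving issue, so that branch lapses and is disregarded.
The estate is divided into 3 equal shares of 1/3 among Harriet, Victor, Beatrice.
Harriet predeceased; the 1/3 allotted to Harriet's branch passes to Harriet's issue by representation.
The 1/3 is divided into 3 equal shares of 1/9 among Prudence, Lydia, Martin.
Prudence predeceased; the 1/9 allotted to Prudence's branch passes to Prudence's issue by representation.
The 1/9 is divided into 3 equal shares of 1/27 among Oliver, Judith, Quentin.
Oliver is living and takes 1/27.
Judith is living and takes 1/27.
Quentin is living and takes 1/27.
Lydia is living and takes 1/9.
Martin is living and takes 1/9.
Victor is living and takes 1/3.
Beatrice predeceased; the 1/3 allotted to Beatrice's branch passes to Beatrice's issue by representation.
George is the sole taker at this level and receives the full 1/3.

George 1/3; Judith 1/27; Lydia 1/9; Martin 1/9; Oliver 1/27; Quentin 1/27; Victor 1/3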